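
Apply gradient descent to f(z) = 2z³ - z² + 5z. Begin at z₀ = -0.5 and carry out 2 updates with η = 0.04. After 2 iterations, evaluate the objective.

-11.180854935552

f′(z) = 6z² - 2z + 5
z₁ = -0.5 − 0.04·7.5 = -0.8
z₂ = -0.8 − 0.04·10.44 = -1.2176
f(-1.2176) = -11.180854935552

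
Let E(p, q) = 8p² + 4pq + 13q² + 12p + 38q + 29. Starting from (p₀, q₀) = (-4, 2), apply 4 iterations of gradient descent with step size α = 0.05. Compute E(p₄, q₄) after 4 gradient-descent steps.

∇E = (16p + 4q + 12, 4p + 26q + 38)
Step 1: at (-4, 2), ∇E = (-44, 74) → (-4, 2) − 0.05·(-44, 74) = (-1.8, -1.7)
Step 2: at (-1.8, -1.7), ∇E = (-23.6, -13.4) → (-1.8, -1.7) − 0.05·(-23.6, -13.4) = (-0.62, -1.03)
Step 3: at (-0.62, -1.03), ∇E = (-2.04, 8.74) → (-0.62, -1.03) − 0.05·(-2.04, 8.74) = (-0.518, -1.467)
Step 4: at (-0.518, -1.467), ∇E = (-2.156, -2.214) → (-0.518, -1.467) − 0.05·(-2.156, -2.214) = (-0.4102, -1.3563)
E(-0.4102, -1.3563) = 0.02387533

0.02387533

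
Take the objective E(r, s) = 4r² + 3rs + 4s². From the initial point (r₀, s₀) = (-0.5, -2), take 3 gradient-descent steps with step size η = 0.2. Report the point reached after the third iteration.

(2.16, 2.16)

∇E = (8r + 3s, 3r + 8s)
Step 1: at (-0.5, -2), ∇E = (-10, -17.5) → (-0.5, -2) − 0.2·(-10, -17.5) = (1.5, 1.5)
Step 2: at (1.5, 1.5), ∇E = (16.5, 16.5) → (1.5, 1.5) − 0.2·(16.5, 16.5) = (-1.8, -1.8)
Step 3: at (-1.8, -1.8), ∇E = (-19.8, -19.8) → (-1.8, -1.8) − 0.2·(-19.8, -19.8) = (2.16, 2.16)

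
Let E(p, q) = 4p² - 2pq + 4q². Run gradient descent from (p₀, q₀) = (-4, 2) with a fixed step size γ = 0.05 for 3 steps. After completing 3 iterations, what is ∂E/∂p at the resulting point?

∇E = (8p - 2q, -2p + 8q)
(p₁, q₁) = (-4, 2) − 0.05·(-36, 24) = (-2.2, 0.8)
(p₂, q₂) = (-2.2, 0.8) − 0.05·(-19.2, 10.8) = (-1.24, 0.26)
(p₃, q₃) = (-1.24, 0.26) − 0.05·(-10.44, 4.56) = (-0.718, 0.032)
∂E/∂p at (-0.718, 0.032) = -5.808

-5.808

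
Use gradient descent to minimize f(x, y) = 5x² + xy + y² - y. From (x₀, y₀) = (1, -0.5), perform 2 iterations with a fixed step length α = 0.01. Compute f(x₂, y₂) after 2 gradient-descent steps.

∇f = (10x + y, x + 2y - 1)
Step 1: at (1, -0.5), ∇f = (9.5, -1) → (1, -0.5) − 0.01·(9.5, -1) = (0.905, -0.49)
Step 2: at (0.905, -0.49), ∇f = (8.56, -1.075) → (0.905, -0.49) − 0.01·(8.56, -1.075) = (0.8194, -0.47925)
f(0.8194, -0.47925) = 3.6733149125

3.6733149125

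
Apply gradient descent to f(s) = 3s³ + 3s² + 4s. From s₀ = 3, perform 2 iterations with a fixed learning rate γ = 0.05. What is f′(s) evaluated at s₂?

f′(s) = 9s² + 6s + 4
s₁ = 3 − 0.05·103 = -2.15
s₂ = -2.15 − 0.05·32.7025 = -3.785125
f′(s) at (-3.785125) = 110.233791390625

110.233791390625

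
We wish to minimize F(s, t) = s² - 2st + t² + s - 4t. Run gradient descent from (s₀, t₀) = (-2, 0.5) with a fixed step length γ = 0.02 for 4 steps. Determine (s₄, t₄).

∇F = (2s - 2t + 1, -2s + 2t - 4)
Step 1: at (-2, 0.5), ∇F = (-4, 1) → (-2, 0.5) − 0.02·(-4, 1) = (-1.92, 0.48)
Step 2: at (-1.92, 0.48), ∇F = (-3.8, 0.8) → (-1.92, 0.48) − 0.02·(-3.8, 0.8) = (-1.844, 0.464)
Step 3: at (-1.844, 0.464), ∇F = (-3.616, 0.616) → (-1.844, 0.464) − 0.02·(-3.616, 0.616) = (-1.77168, 0.45168)
Step 4: at (-1.77168, 0.45168), ∇F = (-3.44672, 0.44672) → (-1.77168, 0.45168) − 0.02·(-3.44672, 0.44672) = (-1.7027456, 0.4427456)

(-1.7027456, 0.4427456)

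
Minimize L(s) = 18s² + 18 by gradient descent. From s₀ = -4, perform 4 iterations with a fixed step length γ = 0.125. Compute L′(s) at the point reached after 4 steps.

L′(s) = 36s
s₁ = -4 − 0.125·(-144) = 14
s₂ = 14 − 0.125·504 = -49
s₃ = -49 − 0.125·(-1764) = 171.5
s₄ = 171.5 − 0.125·6174 = -600.25
L′(s) at (-600.25) = -21609

-21609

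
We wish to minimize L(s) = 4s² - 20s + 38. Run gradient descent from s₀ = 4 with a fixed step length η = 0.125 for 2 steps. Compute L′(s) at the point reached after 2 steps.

0

L′(s) = 8s - 20
s₁ = 4 − 0.125·12 = 2.5
s₂ = 2.5 − 0.125·0 = 2.5
L′(s) at (2.5) = 0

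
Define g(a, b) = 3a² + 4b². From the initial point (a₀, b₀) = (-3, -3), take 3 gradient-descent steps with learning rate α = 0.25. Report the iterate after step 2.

∇g = (6a, 8b)
Step 1: at (-3, -3), ∇g = (-18, -24) → (-3, -3) − 0.25·(-18, -24) = (1.5, 3)
Step 2: at (1.5, 3), ∇g = (9, 24) → (1.5, 3) − 0.25·(9, 24) = (-0.75, -3)

(-0.75, -3)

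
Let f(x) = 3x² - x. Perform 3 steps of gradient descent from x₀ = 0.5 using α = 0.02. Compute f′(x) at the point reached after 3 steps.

f′(x) = 6x - 1
x₁ = 0.5 − 0.02·2 = 0.46
x₂ = 0.46 − 0.02·1.76 = 0.4248
x₃ = 0.4248 − 0.02·1.5488 = 0.393824
f′(x) at (0.393824) = 1.362944

1.362944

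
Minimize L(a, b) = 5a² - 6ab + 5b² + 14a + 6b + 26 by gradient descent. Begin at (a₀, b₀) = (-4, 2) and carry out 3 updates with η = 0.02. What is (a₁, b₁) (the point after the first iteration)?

(-3.24, 1)

∇L = (10a - 6b + 14, -6a + 10b + 6)
(a₁, b₁) = (-4, 2) − 0.02·(-38, 50) = (-3.24, 1)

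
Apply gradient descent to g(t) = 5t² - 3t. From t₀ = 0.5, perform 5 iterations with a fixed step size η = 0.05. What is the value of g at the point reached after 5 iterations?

g′(t) = 10t - 3
Step 1: g′(0.5) = 2; t₁ = 0.5 − 0.05·2 = 0.4
Step 2: g′(0.4) = 1; t₂ = 0.4 − 0.05·1 = 0.35
Step 3: g′(0.35) = 0.5; t₃ = 0.35 − 0.05·0.5 = 0.325
Step 4: g′(0.325) = 0.25; t₄ = 0.325 − 0.05·0.25 = 0.3125
Step 5: g′(0.3125) = 0.125; t₅ = 0.3125 − 0.05·0.125 = 0.30625
g(0.30625) = -0.4498046875

-0.4498046875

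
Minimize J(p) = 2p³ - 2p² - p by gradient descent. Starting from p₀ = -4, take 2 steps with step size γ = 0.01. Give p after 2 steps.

-6.871126

J′(p) = 6p² - 4p - 1
Step 1: J′(-4) = 111; p₁ = -4 − 0.01·111 = -5.11
Step 2: J′(-5.11) = 176.1126; p₂ = -5.11 − 0.01·176.1126 = -6.871126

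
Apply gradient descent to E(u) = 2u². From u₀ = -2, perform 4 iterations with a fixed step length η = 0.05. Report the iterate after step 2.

E′(u) = 4u
u₁ = -2 − 0.05·(-8) = -1.6
u₂ = -1.6 − 0.05·(-6.4) = -1.28

-1.28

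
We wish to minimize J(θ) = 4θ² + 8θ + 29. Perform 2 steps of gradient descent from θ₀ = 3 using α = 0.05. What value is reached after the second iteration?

0.44

J′(θ) = 8θ + 8
Step 1: J′(3) = 32; θ₁ = 3 − 0.05·32 = 1.4
Step 2: J′(1.4) = 19.2; θ₂ = 1.4 − 0.05·19.2 = 0.44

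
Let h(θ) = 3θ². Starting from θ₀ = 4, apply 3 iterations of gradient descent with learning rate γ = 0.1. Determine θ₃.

0.256

h′(θ) = 6θ
Step 1: h′(4) = 24; θ₁ = 4 − 0.1·24 = 1.6
Step 2: h′(1.6) = 9.6; θ₂ = 1.6 − 0.1·9.6 = 0.64
Step 3: h′(0.64) = 3.84; θ₃ = 0.64 − 0.1·3.84 = 0.256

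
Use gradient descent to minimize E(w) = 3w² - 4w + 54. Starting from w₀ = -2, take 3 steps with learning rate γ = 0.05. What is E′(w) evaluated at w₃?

-5.488

E′(w) = 6w - 4
Step 1: E′(-2) = -16; w₁ = -2 − 0.05·(-16) = -1.2
Step 2: E′(-1.2) = -11.2; w₂ = -1.2 − 0.05·(-11.2) = -0.64
Step 3: E′(-0.64) = -7.84; w₃ = -0.64 − 0.05·(-7.84) = -0.248
E′(w) at (-0.248) = -5.488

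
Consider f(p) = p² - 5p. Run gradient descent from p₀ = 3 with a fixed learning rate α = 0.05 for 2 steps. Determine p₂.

2.905

f′(p) = 2p - 5
p₁ = 3 − 0.05·1 = 2.95
p₂ = 2.95 − 0.05·0.9 = 2.905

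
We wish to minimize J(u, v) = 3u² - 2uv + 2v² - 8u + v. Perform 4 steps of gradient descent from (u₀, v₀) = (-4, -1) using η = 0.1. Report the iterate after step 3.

∇J = (6u - 2v - 8, -2u + 4v + 1)
(u₁, v₁) = (-4, -1) − 0.1·(-30, 5) = (-1, -1.5)
(u₂, v₂) = (-1, -1.5) − 0.1·(-11, -3) = (0.1, -1.2)
(u₃, v₃) = (0.1, -1.2) − 0.1·(-5, -4) = (0.6, -0.8)

(0.6, -0.8)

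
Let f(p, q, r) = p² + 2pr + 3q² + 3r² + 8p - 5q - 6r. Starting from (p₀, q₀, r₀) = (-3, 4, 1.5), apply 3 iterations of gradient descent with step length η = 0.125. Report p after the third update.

∇f = (2p + 2r + 8, 6q - 5, 2p + 6r - 6)
(p₁, q₁, r₁) = (-3, 4, 1.5) − 0.125·(5, 19, -3) = (-3.625, 1.625, 1.875)
(p₂, q₂, r₂) = (-3.625, 1.625, 1.875) − 0.125·(4.5, 4.75, -2) = (-4.1875, 1.03125, 2.125)
(p₃, q₃, r₃) = (-4.1875, 1.03125, 2.125) − 0.125·(3.875, 1.1875, -1.625) = (-4.671875, 0.8828125, 2.328125)
p = -4.671875

-4.671875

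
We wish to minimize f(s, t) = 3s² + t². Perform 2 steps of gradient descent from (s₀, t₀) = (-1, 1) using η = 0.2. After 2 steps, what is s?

∇f = (6s, 2t)
(s₁, t₁) = (-1, 1) − 0.2·(-6, 2) = (0.2, 0.6)
(s₂, t₂) = (0.2, 0.6) − 0.2·(1.2, 1.2) = (-0.04, 0.36)
s = -0.04

-0.04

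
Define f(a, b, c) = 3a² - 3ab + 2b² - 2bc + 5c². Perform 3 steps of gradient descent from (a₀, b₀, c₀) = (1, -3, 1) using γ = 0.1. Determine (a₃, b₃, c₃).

(-0.551, -0.859, -0.21)

∇f = (6a - 3b, -3a + 4b - 2c, -2b + 10c)
Step 1: at (1, -3, 1), ∇f = (15, -17, 16) → (1, -3, 1) − 0.1·(15, -17, 16) = (-0.5, -1.3, -0.6)
Step 2: at (-0.5, -1.3, -0.6), ∇f = (0.9, -2.5, -3.4) → (-0.5, -1.3, -0.6) − 0.1·(0.9, -2.5, -3.4) = (-0.59, -1.05, -0.26)
Step 3: at (-0.59, -1.05, -0.26), ∇f = (-0.39, -1.91, -0.5) → (-0.59, -1.05, -0.26) − 0.1·(-0.39, -1.91, -0.5) = (-0.551, -0.859, -0.21)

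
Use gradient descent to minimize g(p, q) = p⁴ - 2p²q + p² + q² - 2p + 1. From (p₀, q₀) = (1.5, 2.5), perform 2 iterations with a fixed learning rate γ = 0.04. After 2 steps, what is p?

1.51964672

∇g = (4p³ - 4pq + 2p - 2, -2p² + 2q)
Step 1: at (1.5, 2.5), ∇g = (-0.5, 0.5) → (1.5, 2.5) − 0.04·(-0.5, 0.5) = (1.52, 2.48)
Step 2: at (1.52, 2.48), ∇g = (0.008832, 0.3392) → (1.52, 2.48) − 0.04·(0.008832, 0.3392) = (1.51964672, 2.466432)
p = 1.51964672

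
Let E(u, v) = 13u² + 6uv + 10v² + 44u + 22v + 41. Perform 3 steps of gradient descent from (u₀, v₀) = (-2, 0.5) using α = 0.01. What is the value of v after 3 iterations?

0.00366

∇E = (26u + 6v + 44, 6u + 20v + 22)
Step 1: at (-2, 0.5), ∇E = (-5, 20) → (-2, 0.5) − 0.01·(-5, 20) = (-1.95, 0.3)
Step 2: at (-1.95, 0.3), ∇E = (-4.9, 16.3) → (-1.95, 0.3) − 0.01·(-4.9, 16.3) = (-1.901, 0.137)
Step 3: at (-1.901, 0.137), ∇E = (-4.604, 13.334) → (-1.901, 0.137) − 0.01·(-4.604, 13.334) = (-1.85496, 0.00366)
v = 0.00366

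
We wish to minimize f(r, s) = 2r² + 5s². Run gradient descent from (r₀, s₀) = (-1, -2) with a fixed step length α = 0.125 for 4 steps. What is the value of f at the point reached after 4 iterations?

0.00811767578125

∇f = (4r, 10s)
(r₁, s₁) = (-1, -2) − 0.125·(-4, -20) = (-0.5, 0.5)
(r₂, s₂) = (-0.5, 0.5) − 0.125·(-2, 5) = (-0.25, -0.125)
(r₃, s₃) = (-0.25, -0.125) − 0.125·(-1, -1.25) = (-0.125, 0.03125)
(r₄, s₄) = (-0.125, 0.03125) − 0.125·(-0.5, 0.3125) = (-0.0625, -0.0078125)
f(-0.0625, -0.0078125) = 0.00811767578125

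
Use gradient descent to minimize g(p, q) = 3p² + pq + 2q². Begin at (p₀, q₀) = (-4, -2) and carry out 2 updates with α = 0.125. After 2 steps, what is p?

-0.125

∇g = (6p + q, p + 4q)
(p₁, q₁) = (-4, -2) − 0.125·(-26, -12) = (-0.75, -0.5)
(p₂, q₂) = (-0.75, -0.5) − 0.125·(-5, -2.75) = (-0.125, -0.15625)
p = -0.125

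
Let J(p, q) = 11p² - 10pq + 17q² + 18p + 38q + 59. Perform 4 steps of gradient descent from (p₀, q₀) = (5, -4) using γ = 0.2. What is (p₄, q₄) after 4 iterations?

∇J = (22p - 10q + 18, -10p + 34q + 38)
Step 1: at (5, -4), ∇J = (168, -148) → (5, -4) − 0.2·(168, -148) = (-28.6, 25.6)
Step 2: at (-28.6, 25.6), ∇J = (-867.2, 1194.4) → (-28.6, 25.6) − 0.2·(-867.2, 1194.4) = (144.84, -213.28)
Step 3: at (144.84, -213.28), ∇J = (5337.28, -8661.92) → (144.84, -213.28) − 0.2·(5337.28, -8661.92) = (-922.616, 1519.104)
Step 4: at (-922.616, 1519.104), ∇J = (-35470.592, 60913.696) → (-922.616, 1519.104) − 0.2·(-35470.592, 60913.696) = (6171.5024, -10663.6352)

(6171.5024, -10663.6352)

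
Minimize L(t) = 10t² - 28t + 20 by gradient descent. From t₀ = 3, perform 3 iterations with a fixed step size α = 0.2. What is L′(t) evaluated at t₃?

-864

L′(t) = 20t - 28
t₁ = 3 − 0.2·32 = -3.4
t₂ = -3.4 − 0.2·(-96) = 15.8
t₃ = 15.8 − 0.2·288 = -41.8
L′(t) at (-41.8) = -864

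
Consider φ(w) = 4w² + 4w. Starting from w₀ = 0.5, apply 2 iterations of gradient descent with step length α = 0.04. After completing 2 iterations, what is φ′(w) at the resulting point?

3.6992

φ′(w) = 8w + 4
Step 1: φ′(0.5) = 8; w₁ = 0.5 − 0.04·8 = 0.18
Step 2: φ′(0.18) = 5.44; w₂ = 0.18 − 0.04·5.44 = -0.0376
φ′(w) at (-0.0376) = 3.6992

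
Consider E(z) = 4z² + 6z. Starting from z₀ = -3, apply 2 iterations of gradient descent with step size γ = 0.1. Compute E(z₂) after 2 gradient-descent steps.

E′(z) = 8z + 6
z₁ = -3 − 0.1·(-18) = -1.2
z₂ = -1.2 − 0.1·(-3.6) = -0.84
E(-0.84) = -2.2176

-2.2176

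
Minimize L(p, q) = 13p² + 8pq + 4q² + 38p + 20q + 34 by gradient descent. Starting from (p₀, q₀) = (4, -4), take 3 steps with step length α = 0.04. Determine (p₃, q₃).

(-0.26176, -3.48672)

∇L = (26p + 8q + 38, 8p + 8q + 20)
(p₁, q₁) = (4, -4) − 0.04·(110, 20) = (-0.4, -4.8)
(p₂, q₂) = (-0.4, -4.8) − 0.04·(-10.8, -21.6) = (0.032, -3.936)
(p₃, q₃) = (0.032, -3.936) − 0.04·(7.344, -11.232) = (-0.26176, -3.48672)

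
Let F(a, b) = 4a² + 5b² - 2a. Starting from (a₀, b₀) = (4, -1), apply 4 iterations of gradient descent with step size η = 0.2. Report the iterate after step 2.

(1.6, -1)

∇F = (8a - 2, 10b)
(a₁, b₁) = (4, -1) − 0.2·(30, -10) = (-2, 1)
(a₂, b₂) = (-2, 1) − 0.2·(-18, 10) = (1.6, -1)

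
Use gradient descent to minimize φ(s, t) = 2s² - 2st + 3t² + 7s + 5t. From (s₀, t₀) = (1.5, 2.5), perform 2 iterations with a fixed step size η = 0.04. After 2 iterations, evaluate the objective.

∇φ = (4s - 2t + 7, -2s + 6t + 5)
Step 1: at (1.5, 2.5), ∇φ = (8, 17) → (1.5, 2.5) − 0.04·(8, 17) = (1.18, 1.82)
Step 2: at (1.18, 1.82), ∇φ = (8.08, 13.56) → (1.18, 1.82) − 0.04·(8.08, 13.56) = (0.8568, 1.2776)
φ(0.8568, 1.2776) = 16.5613024

16.5613024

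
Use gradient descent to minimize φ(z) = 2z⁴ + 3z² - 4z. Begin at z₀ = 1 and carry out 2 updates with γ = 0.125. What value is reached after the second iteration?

φ′(z) = 8z³ + 6z - 4
Step 1: φ′(1) = 10; z₁ = 1 − 0.125·10 = -0.25
Step 2: φ′(-0.25) = -5.625; z₂ = -0.25 − 0.125·(-5.625) = 0.453125

0.453125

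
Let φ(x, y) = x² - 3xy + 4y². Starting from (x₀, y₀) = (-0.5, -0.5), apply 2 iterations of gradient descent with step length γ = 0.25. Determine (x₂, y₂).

(-0.21875, -0.59375)

∇φ = (2x - 3y, -3x + 8y)
Step 1: at (-0.5, -0.5), ∇φ = (0.5, -2.5) → (-0.5, -0.5) − 0.25·(0.5, -2.5) = (-0.625, 0.125)
Step 2: at (-0.625, 0.125), ∇φ = (-1.625, 2.875) → (-0.625, 0.125) − 0.25·(-1.625, 2.875) = (-0.21875, -0.59375)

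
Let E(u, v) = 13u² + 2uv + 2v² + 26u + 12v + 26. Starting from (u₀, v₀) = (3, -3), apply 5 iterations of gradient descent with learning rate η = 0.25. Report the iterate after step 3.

(-637.375, -60)

∇E = (26u + 2v + 26, 2u + 4v + 12)
Step 1: at (3, -3), ∇E = (98, 6) → (3, -3) − 0.25·(98, 6) = (-21.5, -4.5)
Step 2: at (-21.5, -4.5), ∇E = (-542, -49) → (-21.5, -4.5) − 0.25·(-542, -49) = (114, 7.75)
Step 3: at (114, 7.75), ∇E = (3005.5, 271) → (114, 7.75) − 0.25·(3005.5, 271) = (-637.375, -60)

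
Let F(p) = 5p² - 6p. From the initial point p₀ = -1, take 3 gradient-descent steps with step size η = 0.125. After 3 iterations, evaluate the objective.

-1.796875

F′(p) = 10p - 6
Step 1: F′(-1) = -16; p₁ = -1 − 0.125·(-16) = 1
Step 2: F′(1) = 4; p₂ = 1 − 0.125·4 = 0.5
Step 3: F′(0.5) = -1; p₃ = 0.5 − 0.125·(-1) = 0.625
F(0.625) = -1.796875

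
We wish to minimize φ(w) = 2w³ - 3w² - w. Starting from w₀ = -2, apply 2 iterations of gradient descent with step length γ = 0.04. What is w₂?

φ′(w) = 6w² - 6w - 1
Step 1: φ′(-2) = 35; w₁ = -2 − 0.04·35 = -3.4
Step 2: φ′(-3.4) = 88.76; w₂ = -3.4 − 0.04·88.76 = -6.9504

-6.9504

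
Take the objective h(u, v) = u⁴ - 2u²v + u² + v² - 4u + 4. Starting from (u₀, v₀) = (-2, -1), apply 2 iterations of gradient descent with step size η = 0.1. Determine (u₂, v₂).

∇h = (4u³ - 4uv + 2u - 4, -2u² + 2v)
(u₁, v₁) = (-2, -1) − 0.1·(-48, -10) = (2.8, 0)
(u₂, v₂) = (2.8, 0) − 0.1·(89.408, -15.68) = (-6.1408, 1.568)

(-6.1408, 1.568)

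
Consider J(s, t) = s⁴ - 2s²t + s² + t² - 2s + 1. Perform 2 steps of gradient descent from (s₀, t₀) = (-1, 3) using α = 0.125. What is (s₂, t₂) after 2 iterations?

∇J = (4s³ - 4st + 2s - 2, -2s² + 2t)
Step 1: at (-1, 3), ∇J = (4, 4) → (-1, 3) − 0.125·(4, 4) = (-1.5, 2.5)
Step 2: at (-1.5, 2.5), ∇J = (-3.5, 0.5) → (-1.5, 2.5) − 0.125·(-3.5, 0.5) = (-1.0625, 2.4375)

(-1.0625, 2.4375)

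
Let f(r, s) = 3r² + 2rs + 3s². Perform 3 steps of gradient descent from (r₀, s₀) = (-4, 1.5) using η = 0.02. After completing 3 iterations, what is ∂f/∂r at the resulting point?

-14.492608

∇f = (6r + 2s, 2r + 6s)
Step 1: at (-4, 1.5), ∇f = (-21, 1) → (-4, 1.5) − 0.02·(-21, 1) = (-3.58, 1.48)
Step 2: at (-3.58, 1.48), ∇f = (-18.52, 1.72) → (-3.58, 1.48) − 0.02·(-18.52, 1.72) = (-3.2096, 1.4456)
Step 3: at (-3.2096, 1.4456), ∇f = (-16.3664, 2.2544) → (-3.2096, 1.4456) − 0.02·(-16.3664, 2.2544) = (-2.882272, 1.400512)
∂f/∂r at (-2.882272, 1.400512) = -14.492608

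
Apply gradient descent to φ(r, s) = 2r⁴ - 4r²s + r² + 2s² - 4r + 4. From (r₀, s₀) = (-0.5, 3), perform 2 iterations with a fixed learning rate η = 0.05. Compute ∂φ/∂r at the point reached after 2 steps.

1.537851908096

∇φ = (8r³ - 8rs + 2r - 4, -4r² + 4s)
(r₁, s₁) = (-0.5, 3) − 0.05·(6, 11) = (-0.8, 2.45)
(r₂, s₂) = (-0.8, 2.45) − 0.05·(5.984, 7.24) = (-1.0992, 2.088)
∂φ/∂r at (-1.0992, 2.088) = 1.537851908096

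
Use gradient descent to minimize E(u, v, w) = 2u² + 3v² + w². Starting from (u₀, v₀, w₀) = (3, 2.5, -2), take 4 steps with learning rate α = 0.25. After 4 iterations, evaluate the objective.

0.0888671875

∇E = (4u, 6v, 2w)
Step 1: at (3, 2.5, -2), ∇E = (12, 15, -4) → (3, 2.5, -2) − 0.25·(12, 15, -4) = (0, -1.25, -1)
Step 2: at (0, -1.25, -1), ∇E = (0, -7.5, -2) → (0, -1.25, -1) − 0.25·(0, -7.5, -2) = (0, 0.625, -0.5)
Step 3: at (0, 0.625, -0.5), ∇E = (0, 3.75, -1) → (0, 0.625, -0.5) − 0.25·(0, 3.75, -1) = (0, -0.3125, -0.25)
Step 4: at (0, -0.3125, -0.25), ∇E = (0, -1.875, -0.5) → (0, -0.3125, -0.25) − 0.25·(0, -1.875, -0.5) = (0, 0.15625, -0.125)
E(0, 0.15625, -0.125) = 0.0888671875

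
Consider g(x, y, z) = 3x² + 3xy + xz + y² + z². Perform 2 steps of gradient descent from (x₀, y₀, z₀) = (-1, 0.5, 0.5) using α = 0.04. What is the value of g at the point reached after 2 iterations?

∇g = (6x + 3y + z, 3x + 2y, x + 2z)
(x₁, y₁, z₁) = (-1, 0.5, 0.5) − 0.04·(-4, -2, 0) = (-0.84, 0.58, 0.5)
(x₂, y₂, z₂) = (-0.84, 0.58, 0.5) − 0.04·(-2.8, -1.36, 0.16) = (-0.728, 0.6344, 0.4936)
g(-0.728, 0.6344, 0.4936) = 0.49118592

0.49118592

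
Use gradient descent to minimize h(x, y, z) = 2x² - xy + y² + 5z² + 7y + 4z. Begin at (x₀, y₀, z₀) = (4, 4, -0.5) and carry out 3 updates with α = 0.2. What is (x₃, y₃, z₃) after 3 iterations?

∇h = (4x - y, -x + 2y + 7, 10z + 4)
(x₁, y₁, z₁) = (4, 4, -0.5) − 0.2·(12, 11, -1) = (1.6, 1.8, -0.3)
(x₂, y₂, z₂) = (1.6, 1.8, -0.3) − 0.2·(4.6, 9, 1) = (0.68, 0, -0.5)
(x₃, y₃, z₃) = (0.68, 0, -0.5) − 0.2·(2.72, 6.32, -1) = (0.136, -1.264, -0.3)

(0.136, -1.264, -0.3)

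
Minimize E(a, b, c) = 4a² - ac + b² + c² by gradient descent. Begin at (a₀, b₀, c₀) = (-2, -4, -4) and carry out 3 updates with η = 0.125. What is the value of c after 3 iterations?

-1.92578125

∇E = (8a - c, 2b, -a + 2c)
(a₁, b₁, c₁) = (-2, -4, -4) − 0.125·(-12, -8, -6) = (-0.5, -3, -3.25)
(a₂, b₂, c₂) = (-0.5, -3, -3.25) − 0.125·(-0.75, -6, -6) = (-0.40625, -2.25, -2.5)
(a₃, b₃, c₃) = (-0.40625, -2.25, -2.5) − 0.125·(-0.75, -4.5, -4.59375) = (-0.3125, -1.6875, -1.92578125)
c = -1.92578125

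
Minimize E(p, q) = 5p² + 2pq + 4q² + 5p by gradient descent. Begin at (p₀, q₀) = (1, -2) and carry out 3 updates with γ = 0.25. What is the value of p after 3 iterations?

-1.875

∇E = (10p + 2q + 5, 2p + 8q)
Step 1: at (1, -2), ∇E = (11, -14) → (1, -2) − 0.25·(11, -14) = (-1.75, 1.5)
Step 2: at (-1.75, 1.5), ∇E = (-9.5, 8.5) → (-1.75, 1.5) − 0.25·(-9.5, 8.5) = (0.625, -0.625)
Step 3: at (0.625, -0.625), ∇E = (10, -3.75) → (0.625, -0.625) − 0.25·(10, -3.75) = (-1.875, 0.3125)
p = -1.875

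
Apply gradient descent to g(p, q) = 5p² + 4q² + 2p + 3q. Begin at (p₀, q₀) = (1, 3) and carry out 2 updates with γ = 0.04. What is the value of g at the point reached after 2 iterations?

∇g = (10p + 2, 8q + 3)
(p₁, q₁) = (1, 3) − 0.04·(12, 27) = (0.52, 1.92)
(p₂, q₂) = (0.52, 1.92) − 0.04·(7.2, 18.36) = (0.232, 1.1856)
g(0.232, 1.1856) = 9.91250944

9.91250944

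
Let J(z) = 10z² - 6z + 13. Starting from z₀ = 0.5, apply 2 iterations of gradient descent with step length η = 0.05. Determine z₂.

0.3

J′(z) = 20z - 6
Step 1: J′(0.5) = 4; z₁ = 0.5 − 0.05·4 = 0.3
Step 2: J′(0.3) = 0; z₂ = 0.3 − 0.05·0 = 0.3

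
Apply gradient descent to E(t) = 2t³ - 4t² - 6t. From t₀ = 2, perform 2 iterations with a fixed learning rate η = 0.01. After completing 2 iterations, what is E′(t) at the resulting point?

E′(t) = 6t² - 8t - 6
Step 1: E′(2) = 2; t₁ = 2 − 0.01·2 = 1.98
Step 2: E′(1.98) = 1.6824; t₂ = 1.98 − 0.01·1.6824 = 1.963176
E′(t) at (1.963176) = 1.418952041856

1.418952041856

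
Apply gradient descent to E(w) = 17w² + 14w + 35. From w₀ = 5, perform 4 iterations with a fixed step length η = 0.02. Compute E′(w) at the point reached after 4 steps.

E′(w) = 34w + 14
w₁ = 5 − 0.02·184 = 1.32
w₂ = 1.32 − 0.02·58.88 = 0.1424
w₃ = 0.1424 − 0.02·18.8416 = -0.234432
w₄ = -0.234432 − 0.02·6.029312 = -0.35501824
E′(w) at (-0.35501824) = 1.92937984

1.92937984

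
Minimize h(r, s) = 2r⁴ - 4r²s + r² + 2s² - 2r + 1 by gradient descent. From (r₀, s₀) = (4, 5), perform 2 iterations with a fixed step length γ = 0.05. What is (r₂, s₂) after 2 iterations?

(1021.8056, 44.402)

∇h = (8r³ - 8rs + 2r - 2, -4r² + 4s)
Step 1: at (4, 5), ∇h = (358, -44) → (4, 5) − 0.05·(358, -44) = (-13.9, 7.2)
Step 2: at (-13.9, 7.2), ∇h = (-20714.112, -744.04) → (-13.9, 7.2) − 0.05·(-20714.112, -744.04) = (1021.8056, 44.402)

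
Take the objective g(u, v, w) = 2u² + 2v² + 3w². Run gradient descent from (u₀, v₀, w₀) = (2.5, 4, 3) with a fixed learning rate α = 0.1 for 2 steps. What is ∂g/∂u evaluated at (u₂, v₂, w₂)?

∇g = (4u, 4v, 6w)
(u₁, v₁, w₁) = (2.5, 4, 3) − 0.1·(10, 16, 18) = (1.5, 2.4, 1.2)
(u₂, v₂, w₂) = (1.5, 2.4, 1.2) − 0.1·(6, 9.6, 7.2) = (0.9, 1.44, 0.48)
∂g/∂u at (0.9, 1.44, 0.48) = 3.6

3.6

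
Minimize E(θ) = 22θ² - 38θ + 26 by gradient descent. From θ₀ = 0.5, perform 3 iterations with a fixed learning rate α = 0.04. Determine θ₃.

E′(θ) = 44θ - 38
θ₁ = 0.5 − 0.04·(-16) = 1.14
θ₂ = 1.14 − 0.04·12.16 = 0.6536
θ₃ = 0.6536 − 0.04·(-9.2416) = 1.023264

1.023264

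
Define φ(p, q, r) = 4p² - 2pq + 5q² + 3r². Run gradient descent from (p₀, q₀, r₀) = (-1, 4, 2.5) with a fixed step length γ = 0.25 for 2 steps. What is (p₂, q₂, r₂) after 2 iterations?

(-6.25, 11.25, 0.625)

∇φ = (8p - 2q, -2p + 10q, 6r)
(p₁, q₁, r₁) = (-1, 4, 2.5) − 0.25·(-16, 42, 15) = (3, -6.5, -1.25)
(p₂, q₂, r₂) = (3, -6.5, -1.25) − 0.25·(37, -71, -7.5) = (-6.25, 11.25, 0.625)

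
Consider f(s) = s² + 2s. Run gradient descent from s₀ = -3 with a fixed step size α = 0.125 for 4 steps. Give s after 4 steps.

f′(s) = 2s + 2
s₁ = -3 − 0.125·(-4) = -2.5
s₂ = -2.5 − 0.125·(-3) = -2.125
s₃ = -2.125 − 0.125·(-2.25) = -1.84375
s₄ = -1.84375 − 0.125·(-1.6875) = -1.6328125

-1.6328125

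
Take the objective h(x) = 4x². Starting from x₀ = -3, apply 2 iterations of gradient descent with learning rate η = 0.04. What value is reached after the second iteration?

h′(x) = 8x
Step 1: h′(-3) = -24; x₁ = -3 − 0.04·(-24) = -2.04
Step 2: h′(-2.04) = -16.32; x₂ = -2.04 − 0.04·(-16.32) = -1.3872

-1.3872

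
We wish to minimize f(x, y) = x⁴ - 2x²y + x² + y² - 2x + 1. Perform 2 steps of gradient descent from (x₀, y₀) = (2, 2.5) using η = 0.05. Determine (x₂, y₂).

(1.5196, 2.554)

∇f = (4x³ - 4xy + 2x - 2, -2x² + 2y)
(x₁, y₁) = (2, 2.5) − 0.05·(14, -3) = (1.3, 2.65)
(x₂, y₂) = (1.3, 2.65) − 0.05·(-4.392, 1.92) = (1.5196, 2.554)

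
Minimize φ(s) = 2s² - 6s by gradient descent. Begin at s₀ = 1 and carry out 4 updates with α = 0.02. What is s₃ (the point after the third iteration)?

1.110656

φ′(s) = 4s - 6
s₁ = 1 − 0.02·(-2) = 1.04
s₂ = 1.04 − 0.02·(-1.84) = 1.0768
s₃ = 1.0768 − 0.02·(-1.6928) = 1.110656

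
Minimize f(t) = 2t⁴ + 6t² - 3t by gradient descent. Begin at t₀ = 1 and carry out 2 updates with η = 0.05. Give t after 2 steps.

0.20865

f′(t) = 8t³ + 12t - 3
t₁ = 1 − 0.05·17 = 0.15
t₂ = 0.15 − 0.05·(-1.173) = 0.20865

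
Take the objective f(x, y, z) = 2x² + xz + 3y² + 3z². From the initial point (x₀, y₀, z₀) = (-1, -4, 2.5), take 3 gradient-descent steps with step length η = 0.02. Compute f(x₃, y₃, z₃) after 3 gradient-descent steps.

∇f = (4x + z, 6y, x + 6z)
Step 1: at (-1, -4, 2.5), ∇f = (-1.5, -24, 14) → (-1, -4, 2.5) − 0.02·(-1.5, -24, 14) = (-0.97, -3.52, 2.22)
Step 2: at (-0.97, -3.52, 2.22), ∇f = (-1.66, -21.12, 12.35) → (-0.97, -3.52, 2.22) − 0.02·(-1.66, -21.12, 12.35) = (-0.9368, -3.0976, 1.973)
Step 3: at (-0.9368, -3.0976, 1.973), ∇f = (-1.7742, -18.5856, 10.9012) → (-0.9368, -3.0976, 1.973) − 0.02·(-1.7742, -18.5856, 10.9012) = (-0.901316, -2.725888, 1.754976)
f(-0.901316, -2.725888, 1.754976) = 31.574171562656

31.574171562656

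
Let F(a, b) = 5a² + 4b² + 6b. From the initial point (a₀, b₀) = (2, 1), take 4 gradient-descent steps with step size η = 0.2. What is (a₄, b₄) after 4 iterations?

∇F = (10a, 8b + 6)
Step 1: at (2, 1), ∇F = (20, 14) → (2, 1) − 0.2·(20, 14) = (-2, -1.8)
Step 2: at (-2, -1.8), ∇F = (-20, -8.4) → (-2, -1.8) − 0.2·(-20, -8.4) = (2, -0.12)
Step 3: at (2, -0.12), ∇F = (20, 5.04) → (2, -0.12) − 0.2·(20, 5.04) = (-2, -1.128)
Step 4: at (-2, -1.128), ∇F = (-20, -3.024) → (-2, -1.128) − 0.2·(-20, -3.024) = (2, -0.5232)

(2, -0.5232)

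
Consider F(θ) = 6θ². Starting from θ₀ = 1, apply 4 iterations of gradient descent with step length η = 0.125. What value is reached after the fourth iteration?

0.0625

F′(θ) = 12θ
Step 1: F′(1) = 12; θ₁ = 1 − 0.125·12 = -0.5
Step 2: F′(-0.5) = -6; θ₂ = -0.5 − 0.125·(-6) = 0.25
Step 3: F′(0.25) = 3; θ₃ = 0.25 − 0.125·3 = -0.125
Step 4: F′(-0.125) = -1.5; θ₄ = -0.125 − 0.125·(-1.5) = 0.0625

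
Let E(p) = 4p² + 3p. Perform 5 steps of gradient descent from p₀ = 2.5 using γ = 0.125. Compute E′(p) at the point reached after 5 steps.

0

E′(p) = 8p + 3
p₁ = 2.5 − 0.125·23 = -0.375
p₂ = -0.375 − 0.125·0 = -0.375
p₃ = -0.375 − 0.125·0 = -0.375
p₄ = -0.375 − 0.125·0 = -0.375
p₅ = -0.375 − 0.125·0 = -0.375
E′(p) at (-0.375) = 0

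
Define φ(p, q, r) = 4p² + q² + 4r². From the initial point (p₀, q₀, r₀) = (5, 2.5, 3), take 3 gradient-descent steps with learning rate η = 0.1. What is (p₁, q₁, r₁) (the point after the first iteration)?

∇φ = (8p, 2q, 8r)
(p₁, q₁, r₁) = (5, 2.5, 3) − 0.1·(40, 5, 24) = (1, 2, 0.6)

(1, 2, 0.6)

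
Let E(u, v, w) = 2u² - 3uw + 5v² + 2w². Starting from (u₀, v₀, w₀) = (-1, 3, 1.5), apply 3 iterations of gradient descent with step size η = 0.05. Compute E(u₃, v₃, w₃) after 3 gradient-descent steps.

1.573962359375

∇E = (4u - 3w, 10v, -3u + 4w)
(u₁, v₁, w₁) = (-1, 3, 1.5) − 0.05·(-8.5, 30, 9) = (-0.575, 1.5, 1.05)
(u₂, v₂, w₂) = (-0.575, 1.5, 1.05) − 0.05·(-5.45, 15, 5.925) = (-0.3025, 0.75, 0.75375)
(u₃, v₃, w₃) = (-0.3025, 0.75, 0.75375) − 0.05·(-3.47125, 7.5, 3.9225) = (-0.1289375, 0.375, 0.557625)
E(-0.1289375, 0.375, 0.557625) = 1.573962359375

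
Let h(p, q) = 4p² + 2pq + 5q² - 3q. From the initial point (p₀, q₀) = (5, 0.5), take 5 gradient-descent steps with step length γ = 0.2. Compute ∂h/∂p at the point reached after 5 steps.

-50.52768

∇h = (8p + 2q, 2p + 10q - 3)
(p₁, q₁) = (5, 0.5) − 0.2·(41, 12) = (-3.2, -1.9)
(p₂, q₂) = (-3.2, -1.9) − 0.2·(-29.4, -28.4) = (2.68, 3.78)
(p₃, q₃) = (2.68, 3.78) − 0.2·(29, 40.16) = (-3.12, -4.252)
(p₄, q₄) = (-3.12, -4.252) − 0.2·(-33.464, -51.76) = (3.5728, 6.1)
(p₅, q₅) = (3.5728, 6.1) − 0.2·(40.7824, 65.1456) = (-4.58368, -6.92912)
∂h/∂p at (-4.58368, -6.92912) = -50.52768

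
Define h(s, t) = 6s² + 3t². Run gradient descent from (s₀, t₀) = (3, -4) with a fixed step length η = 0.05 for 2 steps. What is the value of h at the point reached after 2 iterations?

12.9072

∇h = (12s, 6t)
Step 1: at (3, -4), ∇h = (36, -24) → (3, -4) − 0.05·(36, -24) = (1.2, -2.8)
Step 2: at (1.2, -2.8), ∇h = (14.4, -16.8) → (1.2, -2.8) − 0.05·(14.4, -16.8) = (0.48, -1.96)
h(0.48, -1.96) = 12.9072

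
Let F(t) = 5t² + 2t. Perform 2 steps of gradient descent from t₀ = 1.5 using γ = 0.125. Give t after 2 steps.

-0.09375

F′(t) = 10t + 2
t₁ = 1.5 − 0.125·17 = -0.625
t₂ = -0.625 − 0.125·(-4.25) = -0.09375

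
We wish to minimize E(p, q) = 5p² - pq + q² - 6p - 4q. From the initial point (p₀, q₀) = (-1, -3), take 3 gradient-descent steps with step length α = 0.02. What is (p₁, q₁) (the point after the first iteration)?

∇E = (10p - q - 6, -p + 2q - 4)
(p₁, q₁) = (-1, -3) − 0.02·(-13, -9) = (-0.74, -2.82)

(-0.74, -2.82)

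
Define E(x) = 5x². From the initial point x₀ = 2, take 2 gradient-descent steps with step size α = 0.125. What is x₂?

0.125

E′(x) = 10x
Step 1: E′(2) = 20; x₁ = 2 − 0.125·20 = -0.5
Step 2: E′(-0.5) = -5; x₂ = -0.5 − 0.125·(-5) = 0.125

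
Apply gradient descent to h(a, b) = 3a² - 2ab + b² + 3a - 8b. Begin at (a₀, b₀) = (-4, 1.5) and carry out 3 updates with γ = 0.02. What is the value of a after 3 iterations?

∇h = (6a - 2b + 3, -2a + 2b - 8)
(a₁, b₁) = (-4, 1.5) − 0.02·(-24, 3) = (-3.52, 1.44)
(a₂, b₂) = (-3.52, 1.44) − 0.02·(-21, 1.92) = (-3.1, 1.4016)
(a₃, b₃) = (-3.1, 1.4016) − 0.02·(-18.4032, 1.0032) = (-2.731936, 1.381536)
a = -2.731936

-2.731936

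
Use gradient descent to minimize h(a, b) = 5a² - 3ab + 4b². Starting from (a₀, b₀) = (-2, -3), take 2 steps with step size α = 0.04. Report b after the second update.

∇h = (10a - 3b, -3a + 8b)
(a₁, b₁) = (-2, -3) − 0.04·(-11, -18) = (-1.56, -2.28)
(a₂, b₂) = (-1.56, -2.28) − 0.04·(-8.76, -13.56) = (-1.2096, -1.7376)
b = -1.7376

-1.7376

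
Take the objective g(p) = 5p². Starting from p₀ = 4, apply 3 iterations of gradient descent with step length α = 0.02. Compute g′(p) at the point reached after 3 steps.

g′(p) = 10p
Step 1: g′(4) = 40; p₁ = 4 − 0.02·40 = 3.2
Step 2: g′(3.2) = 32; p₂ = 3.2 − 0.02·32 = 2.56
Step 3: g′(2.56) = 25.6; p₃ = 2.56 − 0.02·25.6 = 2.048
g′(p) at (2.048) = 20.48

20.48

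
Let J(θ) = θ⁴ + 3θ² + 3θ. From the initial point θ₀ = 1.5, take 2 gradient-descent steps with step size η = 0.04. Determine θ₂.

0.22710528

J′(θ) = 4θ³ + 6θ + 3
Step 1: J′(1.5) = 25.5; θ₁ = 1.5 − 0.04·25.5 = 0.48
Step 2: J′(0.48) = 6.322368; θ₂ = 0.48 − 0.04·6.322368 = 0.22710528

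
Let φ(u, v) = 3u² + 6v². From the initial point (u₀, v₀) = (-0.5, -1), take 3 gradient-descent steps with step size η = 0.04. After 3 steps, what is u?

∇φ = (6u, 12v)
Step 1: at (-0.5, -1), ∇φ = (-3, -12) → (-0.5, -1) − 0.04·(-3, -12) = (-0.38, -0.52)
Step 2: at (-0.38, -0.52), ∇φ = (-2.28, -6.24) → (-0.38, -0.52) − 0.04·(-2.28, -6.24) = (-0.2888, -0.2704)
Step 3: at (-0.2888, -0.2704), ∇φ = (-1.7328, -3.2448) → (-0.2888, -0.2704) − 0.04·(-1.7328, -3.2448) = (-0.219488, -0.140608)
u = -0.219488

-0.219488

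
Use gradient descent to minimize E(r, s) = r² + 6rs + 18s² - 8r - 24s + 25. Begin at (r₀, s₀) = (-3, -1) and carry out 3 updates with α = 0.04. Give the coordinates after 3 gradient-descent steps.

∇E = (2r + 6s - 8, 6r + 36s - 24)
(r₁, s₁) = (-3, -1) − 0.04·(-20, -78) = (-2.2, 2.12)
(r₂, s₂) = (-2.2, 2.12) − 0.04·(0.32, 39.12) = (-2.2128, 0.5552)
(r₃, s₃) = (-2.2128, 0.5552) − 0.04·(-9.0944, -17.2896) = (-1.849024, 1.246784)

(-1.849024, 1.246784)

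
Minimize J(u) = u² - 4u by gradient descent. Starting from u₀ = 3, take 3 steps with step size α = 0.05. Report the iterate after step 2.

J′(u) = 2u - 4
Step 1: J′(3) = 2; u₁ = 3 − 0.05·2 = 2.9
Step 2: J′(2.9) = 1.8; u₂ = 2.9 − 0.05·1.8 = 2.81

2.81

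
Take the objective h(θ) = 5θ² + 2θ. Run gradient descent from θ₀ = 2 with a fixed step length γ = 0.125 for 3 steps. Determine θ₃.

-0.234375

h′(θ) = 10θ + 2
θ₁ = 2 − 0.125·22 = -0.75
θ₂ = -0.75 − 0.125·(-5.5) = -0.0625
θ₃ = -0.0625 − 0.125·1.375 = -0.234375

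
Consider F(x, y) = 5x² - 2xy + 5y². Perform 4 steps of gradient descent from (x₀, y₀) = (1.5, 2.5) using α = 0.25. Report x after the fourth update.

-6

∇F = (10x - 2y, -2x + 10y)
(x₁, y₁) = (1.5, 2.5) − 0.25·(10, 22) = (-1, -3)
(x₂, y₂) = (-1, -3) − 0.25·(-4, -28) = (0, 4)
(x₃, y₃) = (0, 4) − 0.25·(-8, 40) = (2, -6)
(x₄, y₄) = (2, -6) − 0.25·(32, -64) = (-6, 10)
x = -6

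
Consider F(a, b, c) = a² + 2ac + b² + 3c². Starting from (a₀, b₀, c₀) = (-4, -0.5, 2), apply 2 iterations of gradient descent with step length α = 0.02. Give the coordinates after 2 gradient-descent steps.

∇F = (2a + 2c, 2b, 2a + 6c)
(a₁, b₁, c₁) = (-4, -0.5, 2) − 0.02·(-4, -1, 4) = (-3.92, -0.48, 1.92)
(a₂, b₂, c₂) = (-3.92, -0.48, 1.92) − 0.02·(-4, -0.96, 3.68) = (-3.84, -0.4608, 1.8464)

(-3.84, -0.4608, 1.8464)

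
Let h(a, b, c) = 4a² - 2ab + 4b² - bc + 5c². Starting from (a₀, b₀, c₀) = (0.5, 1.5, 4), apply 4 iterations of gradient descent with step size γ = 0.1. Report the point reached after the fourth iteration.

(0.0412, 0.04375, 0.0107)

∇h = (8a - 2b, -2a + 8b - c, -b + 10c)
Step 1: at (0.5, 1.5, 4), ∇h = (1, 7, 38.5) → (0.5, 1.5, 4) − 0.1·(1, 7, 38.5) = (0.4, 0.8, 0.15)
Step 2: at (0.4, 0.8, 0.15), ∇h = (1.6, 5.45, 0.7) → (0.4, 0.8, 0.15) − 0.1·(1.6, 5.45, 0.7) = (0.24, 0.255, 0.08)
Step 3: at (0.24, 0.255, 0.08), ∇h = (1.41, 1.48, 0.545) → (0.24, 0.255, 0.08) − 0.1·(1.41, 1.48, 0.545) = (0.099, 0.107, 0.0255)
Step 4: at (0.099, 0.107, 0.0255), ∇h = (0.578, 0.6325, 0.148) → (0.099, 0.107, 0.0255) − 0.1·(0.578, 0.6325, 0.148) = (0.0412, 0.04375, 0.0107)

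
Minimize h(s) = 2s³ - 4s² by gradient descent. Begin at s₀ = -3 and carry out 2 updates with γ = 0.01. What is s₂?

-4.939704

h′(s) = 6s² - 8s
s₁ = -3 − 0.01·78 = -3.78
s₂ = -3.78 − 0.01·115.9704 = -4.939704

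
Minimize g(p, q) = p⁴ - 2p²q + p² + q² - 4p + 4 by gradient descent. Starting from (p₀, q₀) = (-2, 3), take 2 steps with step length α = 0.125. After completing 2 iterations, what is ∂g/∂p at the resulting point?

∇g = (4p³ - 4pq + 2p - 4, -2p² + 2q)
(p₁, q₁) = (-2, 3) − 0.125·(-16, -2) = (0, 3.25)
(p₂, q₂) = (0, 3.25) − 0.125·(-4, 6.5) = (0.5, 2.4375)
∂g/∂p at (0.5, 2.4375) = -7.375

-7.375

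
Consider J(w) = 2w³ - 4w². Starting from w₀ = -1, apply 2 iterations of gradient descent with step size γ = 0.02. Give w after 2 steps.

-1.681408

J′(w) = 6w² - 8w
Step 1: J′(-1) = 14; w₁ = -1 − 0.02·14 = -1.28
Step 2: J′(-1.28) = 20.0704; w₂ = -1.28 − 0.02·20.0704 = -1.681408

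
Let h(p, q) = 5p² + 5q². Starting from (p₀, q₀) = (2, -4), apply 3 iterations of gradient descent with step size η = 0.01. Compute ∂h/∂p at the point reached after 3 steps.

∇h = (10p, 10q)
(p₁, q₁) = (2, -4) − 0.01·(20, -40) = (1.8, -3.6)
(p₂, q₂) = (1.8, -3.6) − 0.01·(18, -36) = (1.62, -3.24)
(p₃, q₃) = (1.62, -3.24) − 0.01·(16.2, -32.4) = (1.458, -2.916)
∂h/∂p at (1.458, -2.916) = 14.58

14.58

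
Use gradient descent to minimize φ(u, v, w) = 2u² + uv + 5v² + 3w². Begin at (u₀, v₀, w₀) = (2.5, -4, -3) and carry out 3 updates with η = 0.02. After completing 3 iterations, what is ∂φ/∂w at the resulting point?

∇φ = (4u + v, u + 10v, 6w)
Step 1: at (2.5, -4, -3), ∇φ = (6, -37.5, -18) → (2.5, -4, -3) − 0.02·(6, -37.5, -18) = (2.38, -3.25, -2.64)
Step 2: at (2.38, -3.25, -2.64), ∇φ = (6.27, -30.12, -15.84) → (2.38, -3.25, -2.64) − 0.02·(6.27, -30.12, -15.84) = (2.2546, -2.6476, -2.3232)
Step 3: at (2.2546, -2.6476, -2.3232), ∇φ = (6.3708, -24.2214, -13.9392) → (2.2546, -2.6476, -2.3232) − 0.02·(6.3708, -24.2214, -13.9392) = (2.127184, -2.163172, -2.044416)
∂φ/∂w at (2.127184, -2.163172, -2.044416) = -12.266496

-12.266496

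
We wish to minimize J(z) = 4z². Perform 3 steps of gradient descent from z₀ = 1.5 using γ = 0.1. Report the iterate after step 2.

0.06

J′(z) = 8z
Step 1: J′(1.5) = 12; z₁ = 1.5 − 0.1·12 = 0.3
Step 2: J′(0.3) = 2.4; z₂ = 0.3 − 0.1·2.4 = 0.06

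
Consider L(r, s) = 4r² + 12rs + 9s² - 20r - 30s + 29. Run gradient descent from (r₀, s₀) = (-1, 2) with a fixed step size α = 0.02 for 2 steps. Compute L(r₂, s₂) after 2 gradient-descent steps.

4.05308416

∇L = (8r + 12s - 20, 12r + 18s - 30)
(r₁, s₁) = (-1, 2) − 0.02·(-4, -6) = (-0.92, 2.12)
(r₂, s₂) = (-0.92, 2.12) − 0.02·(-1.92, -2.88) = (-0.8816, 2.1776)
L(-0.8816, 2.1776) = 4.05308416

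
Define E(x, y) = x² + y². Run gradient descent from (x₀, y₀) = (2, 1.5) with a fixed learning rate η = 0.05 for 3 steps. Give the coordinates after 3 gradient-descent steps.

∇E = (2x, 2y)
Step 1: at (2, 1.5), ∇E = (4, 3) → (2, 1.5) − 0.05·(4, 3) = (1.8, 1.35)
Step 2: at (1.8, 1.35), ∇E = (3.6, 2.7) → (1.8, 1.35) − 0.05·(3.6, 2.7) = (1.62, 1.215)
Step 3: at (1.62, 1.215), ∇E = (3.24, 2.43) → (1.62, 1.215) − 0.05·(3.24, 2.43) = (1.458, 1.0935)

(1.458, 1.0935)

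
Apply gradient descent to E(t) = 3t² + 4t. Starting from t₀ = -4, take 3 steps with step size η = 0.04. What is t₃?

-2.12992

E′(t) = 6t + 4
Step 1: E′(-4) = -20; t₁ = -4 − 0.04·(-20) = -3.2
Step 2: E′(-3.2) = -15.2; t₂ = -3.2 − 0.04·(-15.2) = -2.592
Step 3: E′(-2.592) = -11.552; t₃ = -2.592 − 0.04·(-11.552) = -2.12992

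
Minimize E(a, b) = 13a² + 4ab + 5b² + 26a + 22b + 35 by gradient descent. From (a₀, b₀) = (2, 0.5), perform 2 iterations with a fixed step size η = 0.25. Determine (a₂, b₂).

(100.75, 24.875)

∇E = (26a + 4b + 26, 4a + 10b + 22)
(a₁, b₁) = (2, 0.5) − 0.25·(80, 35) = (-18, -8.25)
(a₂, b₂) = (-18, -8.25) − 0.25·(-475, -132.5) = (100.75, 24.875)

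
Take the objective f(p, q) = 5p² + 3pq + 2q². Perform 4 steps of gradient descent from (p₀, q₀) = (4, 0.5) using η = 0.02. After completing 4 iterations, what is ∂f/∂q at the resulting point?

∇f = (10p + 3q, 3p + 4q)
Step 1: at (4, 0.5), ∇f = (41.5, 14) → (4, 0.5) − 0.02·(41.5, 14) = (3.17, 0.22)
Step 2: at (3.17, 0.22), ∇f = (32.36, 10.39) → (3.17, 0.22) − 0.02·(32.36, 10.39) = (2.5228, 0.0122)
Step 3: at (2.5228, 0.0122), ∇f = (25.2646, 7.6172) → (2.5228, 0.0122) − 0.02·(25.2646, 7.6172) = (2.017508, -0.140144)
Step 4: at (2.017508, -0.140144), ∇f = (19.754648, 5.491948) → (2.017508, -0.140144) − 0.02·(19.754648, 5.491948) = (1.62241504, -0.24998296)
∂f/∂q at (1.62241504, -0.24998296) = 3.86731328

3.86731328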